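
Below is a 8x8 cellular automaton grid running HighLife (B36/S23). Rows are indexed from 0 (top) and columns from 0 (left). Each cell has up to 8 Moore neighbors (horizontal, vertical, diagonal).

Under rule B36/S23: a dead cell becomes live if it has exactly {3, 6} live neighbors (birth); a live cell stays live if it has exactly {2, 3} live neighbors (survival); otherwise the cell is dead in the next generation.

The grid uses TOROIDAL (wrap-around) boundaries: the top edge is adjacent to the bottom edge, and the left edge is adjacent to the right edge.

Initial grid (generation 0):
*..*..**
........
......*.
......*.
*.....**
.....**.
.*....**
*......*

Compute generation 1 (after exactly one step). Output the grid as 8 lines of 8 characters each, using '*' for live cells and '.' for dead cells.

Simulating step by step:
Generation 0 (given above): 16 live cells
Generation 1: 9 live cells
(generation 1 grid is the final answer)

Answer: *.....*.
......*.
........
.....**.
........
.....*.*
.....*..
.*......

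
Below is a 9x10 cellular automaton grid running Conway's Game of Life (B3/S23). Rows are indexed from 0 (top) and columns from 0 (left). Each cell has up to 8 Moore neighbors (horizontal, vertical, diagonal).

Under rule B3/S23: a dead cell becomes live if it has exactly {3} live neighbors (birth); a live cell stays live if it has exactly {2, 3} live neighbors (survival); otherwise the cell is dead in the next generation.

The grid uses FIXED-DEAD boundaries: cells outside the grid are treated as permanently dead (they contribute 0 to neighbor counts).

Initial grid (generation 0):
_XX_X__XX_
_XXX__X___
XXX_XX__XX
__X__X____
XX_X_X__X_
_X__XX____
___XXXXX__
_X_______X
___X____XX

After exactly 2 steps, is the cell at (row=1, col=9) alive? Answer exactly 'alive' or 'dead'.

Answer: dead

Derivation:
Simulating step by step:
Generation 0 (given above): 36 live cells
Generation 1: 31 live cells
_X_____X__
______X__X
X___XXX___
_____XX_XX
XX_X_XX___
XX_____X__
__XX__X___
__XX_XXX_X
________XX
Generation 2: 33 live cells
__________
______XX__
____X___XX
XX________
XXX_XX__X_
X__XXX_X__
___XXX__X_
__XXXXXX_X
______XXXX

Cell (1,9) at generation 2: 0 -> dead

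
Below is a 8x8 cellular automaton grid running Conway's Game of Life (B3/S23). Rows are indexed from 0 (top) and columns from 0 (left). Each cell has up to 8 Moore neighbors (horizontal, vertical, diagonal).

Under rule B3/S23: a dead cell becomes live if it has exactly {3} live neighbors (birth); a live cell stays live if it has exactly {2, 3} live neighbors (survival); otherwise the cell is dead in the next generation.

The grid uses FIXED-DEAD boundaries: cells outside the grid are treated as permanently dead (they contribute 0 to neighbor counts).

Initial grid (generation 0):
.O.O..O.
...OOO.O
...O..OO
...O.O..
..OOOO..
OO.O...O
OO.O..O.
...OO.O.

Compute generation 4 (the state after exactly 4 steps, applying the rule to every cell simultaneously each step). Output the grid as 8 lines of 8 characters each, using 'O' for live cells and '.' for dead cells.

Answer: ....OOO.
...O....
..OO..O.
.OO.....
.O...O..
O.O..O..
O.......
OOOOO...

Derivation:
Simulating step by step:
Generation 0 (given above): 27 live cells
Generation 1: 27 live cells
..OO.OO.
...O.O.O
..OO...O
.....O..
.O...OO.
O....OO.
OO.O.OOO
..OOOO..
Generation 2: 22 live cells
..OO.OO.
.....O.O
..OO....
..O.OO..
....O...
O.O.....
OO.O...O
.OOO.O..
Generation 3: 24 live cells
....OOO.
.....O..
..OO.OO.
..O.OO..
.O..OO..
O.OO....
O..OO...
OO.OO...
Generation 4: 20 live cells
(generation 4 grid is the final answer)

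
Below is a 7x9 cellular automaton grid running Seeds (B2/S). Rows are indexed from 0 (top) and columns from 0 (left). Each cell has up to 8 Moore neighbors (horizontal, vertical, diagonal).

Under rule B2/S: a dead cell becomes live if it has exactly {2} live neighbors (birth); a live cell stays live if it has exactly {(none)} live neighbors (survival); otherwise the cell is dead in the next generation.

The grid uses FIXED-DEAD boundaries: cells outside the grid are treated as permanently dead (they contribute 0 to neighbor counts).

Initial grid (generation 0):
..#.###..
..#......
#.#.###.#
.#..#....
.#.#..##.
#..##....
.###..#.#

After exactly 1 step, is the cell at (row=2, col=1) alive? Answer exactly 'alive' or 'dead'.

Simulating step by step:
Generation 0 (given above): 25 live cells
Generation 1: 7 live cells
.#.......
.........
.......#.
........#
.........
........#
#....#.#.

Cell (2,1) at generation 1: 0 -> dead

Answer: dead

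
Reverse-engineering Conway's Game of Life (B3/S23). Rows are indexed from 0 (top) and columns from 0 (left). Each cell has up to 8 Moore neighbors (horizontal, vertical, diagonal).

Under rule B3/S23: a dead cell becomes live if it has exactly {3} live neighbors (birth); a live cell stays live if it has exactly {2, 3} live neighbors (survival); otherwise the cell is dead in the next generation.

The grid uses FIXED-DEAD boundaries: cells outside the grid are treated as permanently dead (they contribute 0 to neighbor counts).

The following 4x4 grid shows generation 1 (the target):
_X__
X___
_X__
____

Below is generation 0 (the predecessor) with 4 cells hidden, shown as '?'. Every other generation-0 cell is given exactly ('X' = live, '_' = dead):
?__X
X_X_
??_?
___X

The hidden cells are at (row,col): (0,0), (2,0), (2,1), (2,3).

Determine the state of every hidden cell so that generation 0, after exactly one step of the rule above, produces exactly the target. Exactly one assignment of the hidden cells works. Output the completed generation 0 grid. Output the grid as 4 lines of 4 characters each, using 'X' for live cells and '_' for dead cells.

Answer: X__X
X_X_
X___
___X

Derivation:
Hidden generation-0 cells (in order): (0,0), (2,0), (2,1), (2,3).
A hidden cell only influences target cells in its own 3x3 neighborhood. Try each of the 2^4 = 16 assignments, step the completed generation 0 forward once under B3/S23, and compare with the target:
  (0,0)=_ (2,0)=_ (2,1)=_ (2,3)=_ -> step gives (0,1)='_' but target has 'X' -> reject
  (0,0)=_ (2,0)=_ (2,1)=_ (2,3)=X -> step gives (0,1)='_' but target has 'X' -> reject
  (0,0)=_ (2,0)=_ (2,1)=X (2,3)=_ -> step gives (0,1)='_' but target has 'X' -> reject
  (0,0)=_ (2,0)=_ (2,1)=X (2,3)=X -> step gives (0,1)='_' but target has 'X' -> reject
  (0,0)=_ (2,0)=X (2,1)=_ (2,3)=_ -> step gives (0,1)='_' but target has 'X' -> reject
  (0,0)=_ (2,0)=X (2,1)=_ (2,3)=X -> step gives (0,1)='_' but target has 'X' -> reject
  (0,0)=_ (2,0)=X (2,1)=X (2,3)=_ -> step gives (0,1)='_' but target has 'X' -> reject
  (0,0)=_ (2,0)=X (2,1)=X (2,3)=X -> step gives (0,1)='_' but target has 'X' -> reject
  (0,0)=X (2,0)=_ (2,1)=_ (2,3)=_ -> step gives (1,0)='_' but target has 'X' -> reject
  (0,0)=X (2,0)=_ (2,1)=_ (2,3)=X -> step gives (1,0)='_' but target has 'X' -> reject
  (0,0)=X (2,0)=_ (2,1)=X (2,3)=_ -> step gives (1,2)='X' but target has '_' -> reject
  (0,0)=X (2,0)=_ (2,1)=X (2,3)=X -> step gives (1,2)='X' but target has '_' -> reject
  (0,0)=X (2,0)=X (2,1)=_ (2,3)=_ -> step reproduces the target at every cell -> ACCEPT
  (0,0)=X (2,0)=X (2,1)=_ (2,3)=X -> step gives (1,2)='X' but target has '_' -> reject
  (0,0)=X (2,0)=X (2,1)=X (2,3)=_ -> step gives (1,2)='X' but target has '_' -> reject
  (0,0)=X (2,0)=X (2,1)=X (2,3)=X -> step gives (1,2)='X' but target has '_' -> reject
Unique solution: (0,0)=live, (2,0)=live, (2,1)=dead, (2,3)=dead.
Check: live-neighbor counts of every cell in the completed generation 0:
1321
2412
1322
1110
Applying B3/S23 to generation 0 with these counts gives:
_X__
X___
_X__
____
which matches the target exactly.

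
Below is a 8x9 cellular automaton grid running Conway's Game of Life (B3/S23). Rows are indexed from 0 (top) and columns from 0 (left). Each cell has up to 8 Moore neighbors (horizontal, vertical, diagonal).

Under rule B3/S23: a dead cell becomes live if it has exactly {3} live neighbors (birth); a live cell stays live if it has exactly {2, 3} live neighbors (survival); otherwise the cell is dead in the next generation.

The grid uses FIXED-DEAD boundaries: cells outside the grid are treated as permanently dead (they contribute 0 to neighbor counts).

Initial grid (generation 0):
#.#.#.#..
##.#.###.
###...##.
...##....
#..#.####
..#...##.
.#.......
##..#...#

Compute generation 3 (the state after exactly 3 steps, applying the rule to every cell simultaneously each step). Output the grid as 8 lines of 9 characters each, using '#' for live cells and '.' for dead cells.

Answer: .##.#....
.##.#.#..
........#
..###.###
.##..#...
.....##.#
.#.....#.
.........

Derivation:
Simulating step by step:
Generation 0 (given above): 31 live cells
Generation 1: 28 live cells
#.###.##.
...##....
#......#.
#..##...#
..##.#..#
.##..#..#
###....#.
##.......
Generation 2: 25 live cells
..#.##...
.##.####.
.........
.####..##
.....#.##
#...#.###
.........
#.#......
Generation 3: 22 live cells
(generation 3 grid is the final answer)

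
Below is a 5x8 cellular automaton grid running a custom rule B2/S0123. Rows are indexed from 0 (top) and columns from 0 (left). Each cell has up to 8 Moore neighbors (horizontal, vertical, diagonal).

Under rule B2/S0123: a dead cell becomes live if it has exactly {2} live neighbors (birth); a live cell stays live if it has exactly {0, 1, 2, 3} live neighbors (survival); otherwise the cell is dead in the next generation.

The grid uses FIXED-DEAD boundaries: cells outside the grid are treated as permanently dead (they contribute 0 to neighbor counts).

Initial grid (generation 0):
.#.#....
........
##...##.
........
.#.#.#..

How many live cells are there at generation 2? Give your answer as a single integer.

Answer: 16

Derivation:
Simulating step by step:
Generation 0 (given above): 9 live cells
Generation 1: 15 live cells
.###....
....###.
##...##.
........
.#####..
Generation 2: 16 live cells
.###..#.
....#.##
##....##
........
.#####..
Population at generation 2: 16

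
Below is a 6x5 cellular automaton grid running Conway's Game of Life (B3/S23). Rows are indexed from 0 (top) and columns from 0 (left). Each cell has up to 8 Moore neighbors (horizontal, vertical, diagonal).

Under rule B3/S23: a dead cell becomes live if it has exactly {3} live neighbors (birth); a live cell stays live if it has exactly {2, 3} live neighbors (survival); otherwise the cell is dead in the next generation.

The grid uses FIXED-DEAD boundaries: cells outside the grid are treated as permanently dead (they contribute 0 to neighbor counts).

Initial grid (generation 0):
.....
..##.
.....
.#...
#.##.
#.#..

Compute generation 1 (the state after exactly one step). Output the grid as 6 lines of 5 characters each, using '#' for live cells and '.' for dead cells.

Simulating step by step:
Generation 0 (given above): 8 live cells
Generation 1: 8 live cells
(generation 1 grid is the final answer)

Answer: .....
.....
..#..
.##..
#.##.
..##.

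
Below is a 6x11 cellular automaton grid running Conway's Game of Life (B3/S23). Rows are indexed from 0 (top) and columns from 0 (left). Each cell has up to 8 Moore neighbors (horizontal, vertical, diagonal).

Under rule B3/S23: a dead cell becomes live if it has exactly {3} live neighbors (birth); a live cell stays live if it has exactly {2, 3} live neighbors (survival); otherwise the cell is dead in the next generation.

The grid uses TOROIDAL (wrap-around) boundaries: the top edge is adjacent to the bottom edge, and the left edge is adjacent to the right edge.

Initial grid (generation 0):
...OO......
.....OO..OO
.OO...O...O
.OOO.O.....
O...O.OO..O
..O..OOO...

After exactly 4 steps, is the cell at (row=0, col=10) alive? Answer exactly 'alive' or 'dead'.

Simulating step by step:
Generation 0 (given above): 23 live cells
Generation 1: 26 live cells
...OO..O...
O.OOOOO..OO
.O.OO.O..OO
...OOO.O..O
O...O..O...
.......O...
Generation 2: 28 live cells
..O....OO.O
OO....OOOO.
.O.....OO..
..O....OOOO
...OOO.OO..
...OO.OOO..
Generation 3: 19 live cells
OOOO.O....O
OOO...O...O
.OO........
..OOO......
..O..O.....
..O........
Generation 4: 9 live cells
...O......O
..........O
...........
....O......
.OO.O......
O...O......

Cell (0,10) at generation 4: 1 -> alive

Answer: alive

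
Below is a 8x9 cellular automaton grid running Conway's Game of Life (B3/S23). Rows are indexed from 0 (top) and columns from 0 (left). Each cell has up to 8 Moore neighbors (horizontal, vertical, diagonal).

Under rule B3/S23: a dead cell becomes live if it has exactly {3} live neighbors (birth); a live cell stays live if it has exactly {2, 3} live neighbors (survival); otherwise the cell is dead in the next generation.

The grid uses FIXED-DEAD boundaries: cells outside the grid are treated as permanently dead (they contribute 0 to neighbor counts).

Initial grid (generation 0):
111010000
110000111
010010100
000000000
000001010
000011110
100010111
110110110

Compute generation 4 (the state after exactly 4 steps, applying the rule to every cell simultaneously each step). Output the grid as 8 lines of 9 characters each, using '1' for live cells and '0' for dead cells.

Answer: 000000110
000001010
000000100
000001000
000001000
010010100
100001100
000001000

Derivation:
Simulating step by step:
Generation 0 (given above): 29 live cells
Generation 1: 25 live cells
101000010
000100110
110001100
000001100
000011010
000010000
110000001
110110101
Generation 2: 22 live cells
000000110
101001010
000010000
000000010
000010000
000011000
111111010
111000010
Generation 3: 15 live cells
000000110
000001010
000000100
000000000
000011000
011000100
100001000
100010100
Generation 4: 14 live cells
(generation 4 grid is the final answer)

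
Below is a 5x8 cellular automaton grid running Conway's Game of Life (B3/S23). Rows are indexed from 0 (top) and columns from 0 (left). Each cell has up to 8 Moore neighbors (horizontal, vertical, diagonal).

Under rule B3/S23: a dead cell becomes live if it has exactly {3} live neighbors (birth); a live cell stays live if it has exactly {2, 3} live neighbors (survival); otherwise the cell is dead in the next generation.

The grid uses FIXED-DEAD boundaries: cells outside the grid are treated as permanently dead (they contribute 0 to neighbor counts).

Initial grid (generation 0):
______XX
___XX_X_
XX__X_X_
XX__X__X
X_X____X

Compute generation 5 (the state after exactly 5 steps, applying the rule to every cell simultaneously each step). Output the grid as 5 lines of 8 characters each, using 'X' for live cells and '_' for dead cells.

Answer: _XXX_X__
X_XX_X__
X_______
_X______
________

Derivation:
Simulating step by step:
Generation 0 (given above): 16 live cells
Generation 1: 18 live cells
_____XXX
___XX_X_
XXX_X_XX
__XX_XXX
X_______
Generation 2: 16 live cells
____XXXX
_XXXX___
_X______
X_XXXX_X
______X_
Generation 3: 21 live cells
__X_XXX_
_XXXX_X_
X____X__
_XXXXXX_
___XXXX_
Generation 4: 11 live cells
_XX_X_X_
_XX___X_
X_______
_XX_____
______X_
Generation 5: 10 live cells
(generation 5 grid is the final answer)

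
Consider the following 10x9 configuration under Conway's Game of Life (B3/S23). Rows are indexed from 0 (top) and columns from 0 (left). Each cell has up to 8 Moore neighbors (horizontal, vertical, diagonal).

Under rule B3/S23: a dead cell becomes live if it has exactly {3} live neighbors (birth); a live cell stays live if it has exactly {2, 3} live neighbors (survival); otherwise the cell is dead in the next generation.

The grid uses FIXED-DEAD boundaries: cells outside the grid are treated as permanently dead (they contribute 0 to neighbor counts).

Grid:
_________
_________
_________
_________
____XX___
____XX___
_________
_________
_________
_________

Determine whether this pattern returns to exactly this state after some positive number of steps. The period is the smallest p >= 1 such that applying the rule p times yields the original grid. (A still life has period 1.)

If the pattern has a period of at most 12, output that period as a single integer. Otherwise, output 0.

Simulating and comparing each generation to the original:
Gen 0 (original, given above): 4 live cells
Gen 1: 4 live cells, MATCHES original -> period = 1

Answer: 1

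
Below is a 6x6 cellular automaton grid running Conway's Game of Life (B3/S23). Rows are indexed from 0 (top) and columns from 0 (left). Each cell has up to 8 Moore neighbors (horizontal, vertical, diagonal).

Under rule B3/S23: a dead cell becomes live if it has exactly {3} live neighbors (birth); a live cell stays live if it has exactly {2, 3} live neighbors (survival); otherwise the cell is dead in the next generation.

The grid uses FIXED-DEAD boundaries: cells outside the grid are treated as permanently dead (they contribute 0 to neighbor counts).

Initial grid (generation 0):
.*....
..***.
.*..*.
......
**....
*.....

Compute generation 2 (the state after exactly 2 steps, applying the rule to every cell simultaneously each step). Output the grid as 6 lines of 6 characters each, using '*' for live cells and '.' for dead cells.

Simulating step by step:
Generation 0 (given above): 9 live cells
Generation 1: 14 live cells
..**..
.****.
..*.*.
**....
**....
**....
Generation 2: 11 live cells
(generation 2 grid is the final answer)

Answer: .*..*.
.*..*.
*...*.
*.*...
..*...
**....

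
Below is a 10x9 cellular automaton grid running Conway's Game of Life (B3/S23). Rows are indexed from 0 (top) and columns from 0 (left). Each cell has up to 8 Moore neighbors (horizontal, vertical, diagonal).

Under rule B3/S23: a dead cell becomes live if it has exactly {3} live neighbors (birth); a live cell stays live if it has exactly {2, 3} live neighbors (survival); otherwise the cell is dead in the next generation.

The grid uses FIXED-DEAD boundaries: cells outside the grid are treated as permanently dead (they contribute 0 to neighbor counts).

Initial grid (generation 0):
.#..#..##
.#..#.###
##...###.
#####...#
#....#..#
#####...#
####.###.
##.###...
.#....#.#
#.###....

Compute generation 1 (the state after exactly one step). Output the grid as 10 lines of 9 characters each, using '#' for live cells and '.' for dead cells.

Simulating step by step:
Generation 0 (given above): 48 live cells
Generation 1: 20 live cells
(generation 1 grid is the final answer)

Answer: .....##.#
.##.#....
.........
..###...#
.....#.##
........#
......##.
...#.....
.........
.###.....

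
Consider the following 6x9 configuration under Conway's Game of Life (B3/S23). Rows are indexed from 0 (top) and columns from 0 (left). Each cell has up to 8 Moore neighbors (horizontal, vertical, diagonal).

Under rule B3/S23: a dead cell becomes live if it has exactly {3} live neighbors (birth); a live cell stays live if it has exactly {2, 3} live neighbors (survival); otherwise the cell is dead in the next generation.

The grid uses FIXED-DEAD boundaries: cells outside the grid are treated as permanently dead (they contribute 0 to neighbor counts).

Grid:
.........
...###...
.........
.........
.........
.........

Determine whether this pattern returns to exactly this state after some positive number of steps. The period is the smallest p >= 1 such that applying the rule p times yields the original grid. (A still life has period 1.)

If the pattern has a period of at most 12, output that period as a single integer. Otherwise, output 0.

Simulating and comparing each generation to the original:
Gen 0 (original, given above): 3 live cells
Gen 1: 3 live cells, differs from original
Gen 2: 3 live cells, MATCHES original -> period = 2

Answer: 2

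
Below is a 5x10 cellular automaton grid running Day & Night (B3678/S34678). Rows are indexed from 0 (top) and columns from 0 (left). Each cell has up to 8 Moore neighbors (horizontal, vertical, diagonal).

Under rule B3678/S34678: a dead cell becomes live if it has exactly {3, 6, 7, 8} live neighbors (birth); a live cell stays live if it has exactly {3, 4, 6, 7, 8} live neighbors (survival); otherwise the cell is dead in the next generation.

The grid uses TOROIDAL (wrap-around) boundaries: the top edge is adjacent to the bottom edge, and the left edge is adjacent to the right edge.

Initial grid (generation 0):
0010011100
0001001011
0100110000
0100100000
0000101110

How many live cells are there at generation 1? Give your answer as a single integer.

Answer: 19

Derivation:
Simulating step by step:
Generation 0 (given above): 17 live cells
Generation 1: 19 live cells
0001110101
0010001000
1011110000
0001101100
0001001100
Population at generation 1: 19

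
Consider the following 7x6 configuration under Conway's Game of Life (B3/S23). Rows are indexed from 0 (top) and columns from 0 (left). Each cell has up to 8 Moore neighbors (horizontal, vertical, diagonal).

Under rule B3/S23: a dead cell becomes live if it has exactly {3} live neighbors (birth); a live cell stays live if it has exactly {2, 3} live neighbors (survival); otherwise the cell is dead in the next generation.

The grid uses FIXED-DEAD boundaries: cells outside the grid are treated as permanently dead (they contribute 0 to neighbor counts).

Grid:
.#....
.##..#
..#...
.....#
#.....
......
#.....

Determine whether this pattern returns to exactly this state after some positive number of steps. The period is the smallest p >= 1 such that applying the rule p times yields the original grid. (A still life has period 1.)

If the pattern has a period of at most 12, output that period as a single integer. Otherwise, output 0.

Answer: 0

Derivation:
Simulating and comparing each generation to the original:
Gen 0 (original, given above): 8 live cells
Gen 1: 6 live cells, differs from original
Gen 2: 6 live cells, differs from original
Gen 3: 6 live cells, differs from original
Gen 4: 6 live cells, differs from original
Gen 5: 6 live cells, differs from original
Gen 6: 6 live cells, differs from original
Gen 7: 6 live cells, differs from original
Gen 8: 6 live cells, differs from original
Gen 9: 6 live cells, differs from original
Gen 10: 6 live cells, differs from original
Gen 11: 6 live cells, differs from original
Gen 12: 6 live cells, differs from original
No period found within 12 steps.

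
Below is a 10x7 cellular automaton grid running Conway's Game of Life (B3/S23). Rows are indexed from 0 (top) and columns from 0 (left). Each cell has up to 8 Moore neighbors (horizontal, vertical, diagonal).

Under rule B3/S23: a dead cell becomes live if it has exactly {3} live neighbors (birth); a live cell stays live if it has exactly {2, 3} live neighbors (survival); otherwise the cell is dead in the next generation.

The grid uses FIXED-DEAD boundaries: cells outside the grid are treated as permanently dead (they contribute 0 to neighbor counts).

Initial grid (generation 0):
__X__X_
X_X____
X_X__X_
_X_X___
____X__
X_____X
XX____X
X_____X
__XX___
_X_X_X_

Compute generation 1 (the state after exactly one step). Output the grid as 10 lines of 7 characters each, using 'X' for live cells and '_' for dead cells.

Simulating step by step:
Generation 0 (given above): 22 live cells
Generation 1: 25 live cells
(generation 1 grid is the final answer)

Answer: _X_____
__XX___
X_XX___
_XXXX__
_______
XX___X_
XX___XX
X_X____
_XXXX__
___XX__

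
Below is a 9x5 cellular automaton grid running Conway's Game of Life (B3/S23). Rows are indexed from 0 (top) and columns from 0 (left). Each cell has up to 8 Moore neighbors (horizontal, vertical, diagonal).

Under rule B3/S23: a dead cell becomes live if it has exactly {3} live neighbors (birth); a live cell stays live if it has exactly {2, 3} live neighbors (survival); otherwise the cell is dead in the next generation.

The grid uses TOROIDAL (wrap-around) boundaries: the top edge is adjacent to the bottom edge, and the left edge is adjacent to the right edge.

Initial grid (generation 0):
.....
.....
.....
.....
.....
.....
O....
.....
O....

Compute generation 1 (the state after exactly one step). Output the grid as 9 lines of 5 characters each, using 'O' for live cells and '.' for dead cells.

Answer: .....
.....
.....
.....
.....
.....
.....
.....
.....

Derivation:
Simulating step by step:
Generation 0 (given above): 2 live cells
Generation 1: 0 live cells
(generation 1 grid is the final answer)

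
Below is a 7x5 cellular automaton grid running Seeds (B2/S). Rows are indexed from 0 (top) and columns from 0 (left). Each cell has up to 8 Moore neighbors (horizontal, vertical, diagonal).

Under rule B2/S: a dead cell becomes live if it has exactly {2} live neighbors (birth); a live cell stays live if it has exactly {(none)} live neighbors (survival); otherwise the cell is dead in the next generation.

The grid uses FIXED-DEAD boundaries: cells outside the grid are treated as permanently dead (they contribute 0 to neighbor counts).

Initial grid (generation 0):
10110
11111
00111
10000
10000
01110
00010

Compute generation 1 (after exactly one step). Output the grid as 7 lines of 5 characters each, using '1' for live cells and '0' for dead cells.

Answer: 00000
00000
00000
00101
00010
10001
01001

Derivation:
Simulating step by step:
Generation 0 (given above): 17 live cells
Generation 1: 7 live cells
(generation 1 grid is the final answer)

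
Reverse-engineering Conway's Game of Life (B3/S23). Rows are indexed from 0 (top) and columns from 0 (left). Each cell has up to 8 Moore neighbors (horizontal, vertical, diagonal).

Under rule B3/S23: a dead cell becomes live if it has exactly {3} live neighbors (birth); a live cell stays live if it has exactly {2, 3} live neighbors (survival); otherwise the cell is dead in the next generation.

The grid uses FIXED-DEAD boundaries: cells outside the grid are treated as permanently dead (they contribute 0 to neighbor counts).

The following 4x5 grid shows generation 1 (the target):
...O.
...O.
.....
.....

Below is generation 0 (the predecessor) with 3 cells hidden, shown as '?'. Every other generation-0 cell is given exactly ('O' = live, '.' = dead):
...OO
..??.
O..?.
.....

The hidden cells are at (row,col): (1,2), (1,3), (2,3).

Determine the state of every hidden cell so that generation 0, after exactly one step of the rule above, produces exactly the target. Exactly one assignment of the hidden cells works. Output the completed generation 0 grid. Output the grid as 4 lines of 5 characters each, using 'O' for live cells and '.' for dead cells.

Hidden generation-0 cells (in order): (1,2), (1,3), (2,3).
A hidden cell only influences target cells in its own 3x3 neighborhood. Try each of the 2^3 = 8 assignments, step the completed generation 0 forward once under B3/S23, and compare with the target:
  (1,2)=. (1,3)=. (2,3)=. -> step gives (0,3)='.' but target has 'O' -> reject
  (1,2)=. (1,3)=. (2,3)=O -> step gives (0,3)='.' but target has 'O' -> reject
  (1,2)=. (1,3)=O (2,3)=. -> step gives (0,4)='O' but target has '.' -> reject
  (1,2)=. (1,3)=O (2,3)=O -> step gives (0,4)='O' but target has '.' -> reject
  (1,2)=O (1,3)=. (2,3)=. -> step reproduces the target at every cell -> ACCEPT
  (1,2)=O (1,3)=. (2,3)=O -> step gives (1,2)='O' but target has '.' -> reject
  (1,2)=O (1,3)=O (2,3)=. -> step gives (0,2)='O' but target has '.' -> reject
  (1,2)=O (1,3)=O (2,3)=O -> step gives (0,2)='O' but target has '.' -> reject
Unique solution: (1,2)=live, (1,3)=dead, (2,3)=dead.
Check: live-neighbor counts of every cell in the completed generation 0:
01221
12132
02110
11000
Applying B3/S23 to generation 0 with these counts gives:
...O.
...O.
.....
.....
which matches the target exactly.

Answer: ...OO
..O..
O....
.....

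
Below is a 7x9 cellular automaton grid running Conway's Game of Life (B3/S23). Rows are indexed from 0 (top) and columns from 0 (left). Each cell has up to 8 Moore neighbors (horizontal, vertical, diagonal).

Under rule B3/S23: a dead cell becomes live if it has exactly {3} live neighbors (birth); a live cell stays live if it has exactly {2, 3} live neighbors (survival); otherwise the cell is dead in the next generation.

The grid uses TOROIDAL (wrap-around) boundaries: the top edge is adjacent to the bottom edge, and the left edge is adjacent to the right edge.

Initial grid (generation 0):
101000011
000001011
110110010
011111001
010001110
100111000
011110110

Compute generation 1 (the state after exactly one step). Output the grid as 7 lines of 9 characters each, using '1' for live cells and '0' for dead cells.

Simulating step by step:
Generation 0 (given above): 32 live cells
Generation 1: 17 live cells
(generation 1 grid is the final answer)

Answer: 101011000
001110000
010000010
000000001
010000011
100000001
000000110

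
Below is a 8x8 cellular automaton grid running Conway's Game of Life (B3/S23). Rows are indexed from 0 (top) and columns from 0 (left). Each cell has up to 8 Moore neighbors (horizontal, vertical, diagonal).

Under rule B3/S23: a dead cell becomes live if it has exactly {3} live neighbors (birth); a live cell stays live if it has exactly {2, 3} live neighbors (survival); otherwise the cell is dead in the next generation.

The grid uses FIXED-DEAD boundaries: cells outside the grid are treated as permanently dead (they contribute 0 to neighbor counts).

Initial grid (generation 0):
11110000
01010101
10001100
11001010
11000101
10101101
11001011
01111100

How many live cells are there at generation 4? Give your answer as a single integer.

Answer: 24

Derivation:
Simulating step by step:
Generation 0 (given above): 34 live cells
Generation 1: 28 live cells
11011000
00010110
10110000
00001010
00110001
00111001
10000001
11111110
Generation 2: 29 live cells
00111100
10000100
00110010
01001000
00100111
01101011
10000001
11111110
Generation 3: 29 live cells
00011100
01000110
01111100
01001001
00101001
01110000
10000001
11111110
Generation 4: 24 live cells
00001110
01000010
11010000
01000010
00001000
01110000
10000110
11111110
Population at generation 4: 24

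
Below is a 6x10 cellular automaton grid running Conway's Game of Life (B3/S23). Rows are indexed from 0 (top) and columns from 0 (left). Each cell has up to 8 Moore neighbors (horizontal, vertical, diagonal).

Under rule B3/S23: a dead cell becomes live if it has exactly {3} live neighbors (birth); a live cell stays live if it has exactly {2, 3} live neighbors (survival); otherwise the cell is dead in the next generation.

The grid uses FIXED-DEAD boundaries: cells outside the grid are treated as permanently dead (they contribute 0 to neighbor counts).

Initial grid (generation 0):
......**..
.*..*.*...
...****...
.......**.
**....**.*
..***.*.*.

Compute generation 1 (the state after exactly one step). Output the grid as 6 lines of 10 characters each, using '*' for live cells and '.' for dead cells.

Simulating step by step:
Generation 0 (given above): 21 live cells
Generation 1: 22 live cells
(generation 1 grid is the final answer)

Answer: .....***..
...**.....
...**.*...
....*...*.
.***.**..*
.***.**.*.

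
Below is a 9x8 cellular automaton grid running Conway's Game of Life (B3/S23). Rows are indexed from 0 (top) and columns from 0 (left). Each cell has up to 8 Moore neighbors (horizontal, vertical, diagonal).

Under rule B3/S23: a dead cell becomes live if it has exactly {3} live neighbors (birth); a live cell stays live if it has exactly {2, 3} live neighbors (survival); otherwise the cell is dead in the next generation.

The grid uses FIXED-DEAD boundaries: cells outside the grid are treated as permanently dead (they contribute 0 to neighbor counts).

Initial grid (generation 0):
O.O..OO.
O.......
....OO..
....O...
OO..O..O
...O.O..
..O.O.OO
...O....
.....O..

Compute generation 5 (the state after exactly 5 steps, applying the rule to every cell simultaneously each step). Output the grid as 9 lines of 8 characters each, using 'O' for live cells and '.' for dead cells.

Answer: ........
........
........
........
........
........
.....O..
...OO.OO
...OO...

Derivation:
Simulating step by step:
Generation 0 (given above): 20 live cells
Generation 1: 24 live cells
.O......
.O..O.O.
....OO..
...OO...
...OOO..
.OOO.O.O
..O.OOO.
...OOOO.
........
Generation 2: 10 live cells
........
....O...
........
........
.....OO.
.O......
.O.....O
...O..O.
....OO..
Generation 3: 7 live cells
........
........
........
........
........
......O.
..O.....
....OOO.
....OO..
Generation 4: 6 live cells
........
........
........
........
........
........
......O.
...OO.O.
....O.O.
Generation 5: 7 live cells
(generation 5 grid is the final answer)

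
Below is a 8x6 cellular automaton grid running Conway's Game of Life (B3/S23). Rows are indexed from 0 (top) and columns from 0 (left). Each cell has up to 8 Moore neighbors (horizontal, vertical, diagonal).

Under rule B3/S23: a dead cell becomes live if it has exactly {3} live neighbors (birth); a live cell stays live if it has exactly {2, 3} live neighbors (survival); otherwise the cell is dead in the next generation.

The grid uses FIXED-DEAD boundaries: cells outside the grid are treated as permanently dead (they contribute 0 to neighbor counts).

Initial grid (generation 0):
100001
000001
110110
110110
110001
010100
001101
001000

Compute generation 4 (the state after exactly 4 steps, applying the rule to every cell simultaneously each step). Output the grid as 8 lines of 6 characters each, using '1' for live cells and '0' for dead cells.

Simulating step by step:
Generation 0 (given above): 20 live cells
Generation 1: 18 live cells
000000
110001
110101
000101
000100
110100
010110
001100
Generation 2: 18 live cells
000000
111010
110001
000100
000100
110100
110010
001110
Generation 3: 20 live cells
010000
101000
100110
001010
000110
110110
100010
011110
Generation 4: 20 live cells
(generation 4 grid is the final answer)

Answer: 010000
101100
001010
001001
010001
111001
100001
011110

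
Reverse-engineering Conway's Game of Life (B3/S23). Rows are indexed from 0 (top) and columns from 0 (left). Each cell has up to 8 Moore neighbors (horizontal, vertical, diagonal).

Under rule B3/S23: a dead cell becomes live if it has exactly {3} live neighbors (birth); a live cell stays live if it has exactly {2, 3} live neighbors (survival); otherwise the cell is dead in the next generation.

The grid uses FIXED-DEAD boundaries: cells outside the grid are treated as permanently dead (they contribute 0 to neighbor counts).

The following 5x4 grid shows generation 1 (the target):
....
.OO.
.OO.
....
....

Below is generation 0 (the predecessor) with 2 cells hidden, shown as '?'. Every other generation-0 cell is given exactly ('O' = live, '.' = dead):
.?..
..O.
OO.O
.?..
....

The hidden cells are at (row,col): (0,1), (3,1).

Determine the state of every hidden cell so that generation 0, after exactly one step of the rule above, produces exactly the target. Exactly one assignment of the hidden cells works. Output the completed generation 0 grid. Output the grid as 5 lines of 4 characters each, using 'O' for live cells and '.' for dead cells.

Hidden generation-0 cells (in order): (0,1), (3,1).
A hidden cell only influences target cells in its own 3x3 neighborhood. Try each of the 2^2 = 4 assignments, step the completed generation 0 forward once under B3/S23, and compare with the target:
  (0,1)=. (3,1)=. -> step reproduces the target at every cell -> ACCEPT
  (0,1)=. (3,1)=O -> step gives (2,0)='O' but target has '.' -> reject
  (0,1)=O (3,1)=. -> step gives (1,0)='O' but target has '.' -> reject
  (0,1)=O (3,1)=O -> step gives (1,0)='O' but target has '.' -> reject
Unique solution: (0,1)=dead, (3,1)=dead.
Check: live-neighbor counts of every cell in the completed generation 0:
0111
2322
1231
2221
0000
Applying B3/S23 to generation 0 with these counts gives:
....
.OO.
.OO.
....
....
which matches the target exactly.

Answer: ....
..O.
OO.O
....
....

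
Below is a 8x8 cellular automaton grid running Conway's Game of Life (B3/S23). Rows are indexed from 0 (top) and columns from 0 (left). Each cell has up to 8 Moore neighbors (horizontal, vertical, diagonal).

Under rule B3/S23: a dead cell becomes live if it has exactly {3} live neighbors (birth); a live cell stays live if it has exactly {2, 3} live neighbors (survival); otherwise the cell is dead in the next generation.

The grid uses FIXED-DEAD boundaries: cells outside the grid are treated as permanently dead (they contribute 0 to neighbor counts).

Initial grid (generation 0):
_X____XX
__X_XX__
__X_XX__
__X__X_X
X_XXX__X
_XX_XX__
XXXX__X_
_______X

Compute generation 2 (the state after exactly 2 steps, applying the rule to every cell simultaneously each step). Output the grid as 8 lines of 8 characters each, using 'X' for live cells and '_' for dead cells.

Answer: _____X__
_XXX_X__
________
_XX_____
_____XX_
______X_
_XXXX_X_
_XXXXX__

Derivation:
Simulating step by step:
Generation 0 (given above): 27 live cells
Generation 1: 18 live cells
_____XX_
_XX_X___
_XX_____
__X__X__
________
_____XX_
X__XXXX_
_XX_____
Generation 2: 20 live cells
(generation 2 grid is the final answer)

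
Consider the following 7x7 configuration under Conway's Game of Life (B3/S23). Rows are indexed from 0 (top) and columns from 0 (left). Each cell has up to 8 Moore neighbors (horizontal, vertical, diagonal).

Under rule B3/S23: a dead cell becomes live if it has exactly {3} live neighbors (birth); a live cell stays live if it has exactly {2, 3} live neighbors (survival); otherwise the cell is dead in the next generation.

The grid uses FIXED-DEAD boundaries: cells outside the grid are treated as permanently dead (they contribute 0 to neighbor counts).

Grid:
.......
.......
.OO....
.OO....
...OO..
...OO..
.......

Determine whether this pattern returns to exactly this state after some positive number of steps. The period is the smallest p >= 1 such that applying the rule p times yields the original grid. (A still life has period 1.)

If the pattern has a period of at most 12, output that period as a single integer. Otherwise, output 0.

Simulating and comparing each generation to the original:
Gen 0 (original, given above): 8 live cells
Gen 1: 6 live cells, differs from original
Gen 2: 8 live cells, MATCHES original -> period = 2

Answer: 2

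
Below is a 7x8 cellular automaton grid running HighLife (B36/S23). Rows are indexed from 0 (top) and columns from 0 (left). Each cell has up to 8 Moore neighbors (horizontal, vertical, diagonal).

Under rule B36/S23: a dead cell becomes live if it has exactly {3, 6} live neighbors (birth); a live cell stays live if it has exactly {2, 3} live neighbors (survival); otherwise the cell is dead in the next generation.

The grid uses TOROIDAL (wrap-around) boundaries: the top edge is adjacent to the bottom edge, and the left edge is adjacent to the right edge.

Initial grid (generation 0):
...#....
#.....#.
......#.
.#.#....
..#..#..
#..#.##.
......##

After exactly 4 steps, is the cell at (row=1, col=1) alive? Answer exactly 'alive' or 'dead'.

Simulating step by step:
Generation 0 (given above): 14 live cells
Generation 1: 15 live cells
......#.
.......#
.......#
..#.....
.###.##.
....##..
....####
Generation 2: 16 live cells
........
......##
........
.###..#.
.###.##.
..#...##
....#..#
Generation 3: 20 live cells
......##
........
..#...##
.#.####.
#...##..
###.#..#
......##
Generation 4: 16 live cells
......##
........
..###.##
####....
........
.#.##...
.#...#..

Cell (1,1) at generation 4: 0 -> dead

Answer: dead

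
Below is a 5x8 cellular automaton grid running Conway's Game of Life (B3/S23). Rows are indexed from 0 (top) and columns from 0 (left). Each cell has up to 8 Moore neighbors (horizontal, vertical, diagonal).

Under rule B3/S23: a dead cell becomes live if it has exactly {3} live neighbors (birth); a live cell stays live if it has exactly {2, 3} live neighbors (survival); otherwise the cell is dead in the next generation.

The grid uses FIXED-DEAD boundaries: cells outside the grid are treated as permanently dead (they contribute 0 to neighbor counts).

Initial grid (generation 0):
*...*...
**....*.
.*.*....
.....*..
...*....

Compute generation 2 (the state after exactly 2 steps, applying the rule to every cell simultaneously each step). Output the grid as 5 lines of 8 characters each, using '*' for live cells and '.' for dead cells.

Answer: *.*.....
........
*.......
..**....
........

Derivation:
Simulating step by step:
Generation 0 (given above): 9 live cells
Generation 1: 10 live cells
**......
***.....
***.....
..*.*...
........
Generation 2: 5 live cells
(generation 2 grid is the final answer)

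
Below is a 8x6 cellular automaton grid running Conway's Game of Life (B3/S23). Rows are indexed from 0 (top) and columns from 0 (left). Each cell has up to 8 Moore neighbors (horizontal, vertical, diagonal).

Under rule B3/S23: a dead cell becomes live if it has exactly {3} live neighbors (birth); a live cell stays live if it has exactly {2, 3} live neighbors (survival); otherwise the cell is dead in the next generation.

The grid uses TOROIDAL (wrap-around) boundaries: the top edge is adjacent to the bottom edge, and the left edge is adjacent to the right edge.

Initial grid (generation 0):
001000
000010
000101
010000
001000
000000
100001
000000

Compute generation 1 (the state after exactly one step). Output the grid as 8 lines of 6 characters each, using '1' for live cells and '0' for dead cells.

Simulating step by step:
Generation 0 (given above): 8 live cells
Generation 1: 4 live cells
(generation 1 grid is the final answer)

Answer: 000000
000110
000010
001000
000000
000000
000000
000000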